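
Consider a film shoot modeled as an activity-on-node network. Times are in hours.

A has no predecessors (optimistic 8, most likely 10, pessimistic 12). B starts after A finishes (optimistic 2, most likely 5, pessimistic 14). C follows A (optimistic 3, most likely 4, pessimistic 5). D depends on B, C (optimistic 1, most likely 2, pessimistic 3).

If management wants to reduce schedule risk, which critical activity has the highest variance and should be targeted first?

te_A = (8 + 4·10 + 12)/6 = 60/6 = 10; σ²_A = ((12−8)/6)² = 0.444
te_B = (2 + 4·5 + 14)/6 = 36/6 = 6; σ²_B = ((14−2)/6)² = 4.000
te_C = (3 + 4·4 + 5)/6 = 24/6 = 4; σ²_C = ((5−3)/6)² = 0.111
te_D = (1 + 4·2 + 3)/6 = 12/6 = 2; σ²_D = ((3−1)/6)² = 0.111

Forward pass:
ES_A = 0; EF_A = 10
ES_B = 10; EF_B = 10+6 = 16
ES_C = 10; EF_C = 10+4 = 14
ES_D = max(EF_B=16, EF_C=14) = 16; EF_D = 16+2 = 18
Expected project duration μ = 18 hours. Critical path: A → B → D.

Variances on critical path: σ²_A=0.444, σ²_B=4.000, σ²_D=0.111.
Largest is σ²_B = 4.000.

B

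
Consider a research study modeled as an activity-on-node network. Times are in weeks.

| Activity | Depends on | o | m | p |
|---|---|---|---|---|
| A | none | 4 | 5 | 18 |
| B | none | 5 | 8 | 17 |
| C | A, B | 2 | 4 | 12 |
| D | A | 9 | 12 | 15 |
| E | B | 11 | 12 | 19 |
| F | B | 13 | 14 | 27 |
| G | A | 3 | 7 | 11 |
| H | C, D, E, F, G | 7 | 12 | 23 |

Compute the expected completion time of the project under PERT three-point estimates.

te_A = (4 + 4·5 + 18)/6 = 42/6 = 7
te_B = (5 + 4·8 + 17)/6 = 54/6 = 9
te_C = (2 + 4·4 + 12)/6 = 30/6 = 5
te_D = (9 + 4·12 + 15)/6 = 72/6 = 12
te_E = (11 + 4·12 + 19)/6 = 78/6 = 13
te_F = (13 + 4·14 + 27)/6 = 96/6 = 16
te_G = (3 + 4·7 + 11)/6 = 42/6 = 7
te_H = (7 + 4·12 + 23)/6 = 78/6 = 13

Forward pass:
ES_A = 0; EF_A = 7
ES_B = 0; EF_B = 9
ES_C = max(EF_A=7, EF_B=9) = 9; EF_C = 9+5 = 14
ES_D = 7; EF_D = 7+12 = 19
ES_E = 9; EF_E = 9+13 = 22
ES_F = 9; EF_F = 9+16 = 25
ES_G = 7; EF_G = 7+7 = 14
ES_H = max(EF_C=14, EF_D=19, EF_E=22, EF_F=25, EF_G=14) = 25; EF_H = 25+13 = 38
Expected project duration μ = 38 weeks. Critical path: B → F → H.

38 weeks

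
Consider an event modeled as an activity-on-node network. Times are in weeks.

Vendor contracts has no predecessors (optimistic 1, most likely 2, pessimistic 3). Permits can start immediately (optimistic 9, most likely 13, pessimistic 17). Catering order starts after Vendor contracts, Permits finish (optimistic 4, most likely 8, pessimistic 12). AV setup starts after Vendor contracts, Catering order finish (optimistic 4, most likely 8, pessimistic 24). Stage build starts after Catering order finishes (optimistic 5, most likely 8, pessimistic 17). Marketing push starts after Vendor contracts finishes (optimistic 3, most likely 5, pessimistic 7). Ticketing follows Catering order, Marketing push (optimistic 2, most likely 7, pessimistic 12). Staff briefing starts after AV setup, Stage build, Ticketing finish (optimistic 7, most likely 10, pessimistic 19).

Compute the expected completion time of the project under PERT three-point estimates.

te_Vendor contracts = (1 + 4·2 + 3)/6 = 12/6 = 2
te_Permits = (9 + 4·13 + 17)/6 = 78/6 = 13
te_Catering order = (4 + 4·8 + 12)/6 = 48/6 = 8
te_AV setup = (4 + 4·8 + 24)/6 = 60/6 = 10
te_Stage build = (5 + 4·8 + 17)/6 = 54/6 = 9
te_Marketing push = (3 + 4·5 + 7)/6 = 30/6 = 5
te_Ticketing = (2 + 4·7 + 12)/6 = 42/6 = 7
te_Staff briefing = (7 + 4·10 + 19)/6 = 66/6 = 11

Forward pass:
ES_Vendor contracts = 0; EF_Vendor contracts = 2
ES_Permits = 0; EF_Permits = 13
ES_Catering order = max(EF_Vendor contracts=2, EF_Permits=13) = 13; EF_Catering order = 13+8 = 21
ES_AV setup = max(EF_Vendor contracts=2, EF_Catering order=21) = 21; EF_AV setup = 21+10 = 31
ES_Stage build = 21; EF_Stage build = 21+9 = 30
ES_Marketing push = 2; EF_Marketing push = 2+5 = 7
ES_Ticketing = max(EF_Catering order=21, EF_Marketing push=7) = 21; EF_Ticketing = 21+7 = 28
ES_Staff briefing = max(EF_AV setup=31, EF_Stage build=30, EF_Ticketing=28) = 31; EF_Staff briefing = 31+11 = 42
Expected project duration μ = 42 weeks. Critical path: Permits → Catering order → AV setup → Staff briefing.

42 weeks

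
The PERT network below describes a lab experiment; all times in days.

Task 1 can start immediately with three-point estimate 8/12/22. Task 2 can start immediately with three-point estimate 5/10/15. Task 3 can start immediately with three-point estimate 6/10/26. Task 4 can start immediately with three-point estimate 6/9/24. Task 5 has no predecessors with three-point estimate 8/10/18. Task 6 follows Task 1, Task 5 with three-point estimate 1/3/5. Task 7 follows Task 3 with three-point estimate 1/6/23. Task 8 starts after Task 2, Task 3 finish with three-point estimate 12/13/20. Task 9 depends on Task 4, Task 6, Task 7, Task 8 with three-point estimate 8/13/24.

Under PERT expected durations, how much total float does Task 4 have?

15 days

te_Task 1 = (8 + 4·12 + 22)/6 = 78/6 = 13
te_Task 2 = (5 + 4·10 + 15)/6 = 60/6 = 10
te_Task 3 = (6 + 4·10 + 26)/6 = 72/6 = 12
te_Task 4 = (6 + 4·9 + 24)/6 = 66/6 = 11
te_Task 5 = (8 + 4·10 + 18)/6 = 66/6 = 11
te_Task 6 = (1 + 4·3 + 5)/6 = 18/6 = 3
te_Task 7 = (1 + 4·6 + 23)/6 = 48/6 = 8
te_Task 8 = (12 + 4·13 + 20)/6 = 84/6 = 14
te_Task 9 = (8 + 4·13 + 24)/6 = 84/6 = 14

Forward pass:
ES_Task 1 = 0; EF_Task 1 = 13
ES_Task 2 = 0; EF_Task 2 = 10
ES_Task 3 = 0; EF_Task 3 = 12
ES_Task 4 = 0; EF_Task 4 = 11
ES_Task 5 = 0; EF_Task 5 = 11
ES_Task 6 = max(EF_Task 1=13, EF_Task 5=11) = 13; EF_Task 6 = 13+3 = 16
ES_Task 7 = 12; EF_Task 7 = 12+8 = 20
ES_Task 8 = max(EF_Task 2=10, EF_Task 3=12) = 12; EF_Task 8 = 12+14 = 26
ES_Task 9 = max(EF_Task 4=11, EF_Task 6=16, EF_Task 7=20, EF_Task 8=26) = 26; EF_Task 9 = 26+14 = 40
Expected project duration μ = 40 days. Critical path: Task 3 → Task 8 → Task 9.

Backward pass:
LF_Task 9 = 40; LS_Task 9 = 40−14 = 26
LF_Task 8 = LS_Task 9 = 26; LS_Task 8 = 26−14 = 12
LF_Task 7 = LS_Task 9 = 26; LS_Task 7 = 26−8 = 18
LF_Task 6 = LS_Task 9 = 26; LS_Task 6 = 26−3 = 23
LF_Task 5 = LS_Task 6 = 23; LS_Task 5 = 23−11 = 12
LF_Task 4 = LS_Task 9 = 26; LS_Task 4 = 26−11 = 15
LF_Task 3 = min(LS_Task 7=18, LS_Task 8=12) = 12; LS_Task 3 = 12−12 = 0
LF_Task 2 = LS_Task 8 = 12; LS_Task 2 = 12−10 = 2
LF_Task 1 = LS_Task 6 = 23; LS_Task 1 = 23−13 = 10
Slack_Task 4 = LS_Task 4 − ES_Task 4 = 15 − 0 = 15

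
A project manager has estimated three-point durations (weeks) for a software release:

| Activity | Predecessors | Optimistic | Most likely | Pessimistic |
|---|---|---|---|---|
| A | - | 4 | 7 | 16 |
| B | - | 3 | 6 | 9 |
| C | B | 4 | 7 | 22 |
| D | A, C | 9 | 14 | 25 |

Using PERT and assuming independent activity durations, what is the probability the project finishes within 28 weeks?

te_A = (4 + 4·7 + 16)/6 = 48/6 = 8; σ²_A = ((16−4)/6)² = 4.000
te_B = (3 + 4·6 + 9)/6 = 36/6 = 6; σ²_B = ((9−3)/6)² = 1.000
te_C = (4 + 4·7 + 22)/6 = 54/6 = 9; σ²_C = ((22−4)/6)² = 9.000
te_D = (9 + 4·14 + 25)/6 = 90/6 = 15; σ²_D = ((25−9)/6)² = 7.111

Forward pass:
ES_A = 0; EF_A = 8
ES_B = 0; EF_B = 6
ES_C = 6; EF_C = 6+9 = 15
ES_D = max(EF_A=8, EF_C=15) = 15; EF_D = 15+15 = 30
Expected project duration μ = 30 weeks. Critical path: B → C → D.

Variance along critical path = 1.000 + 9.000 + 7.111 = 17.111; σ = √17.111 = 4.137 weeks.
Z = (28 − 30) / 4.137 = -0.483
P(T ≤ 28) = Φ(-0.483) ≈ 0.314

0.314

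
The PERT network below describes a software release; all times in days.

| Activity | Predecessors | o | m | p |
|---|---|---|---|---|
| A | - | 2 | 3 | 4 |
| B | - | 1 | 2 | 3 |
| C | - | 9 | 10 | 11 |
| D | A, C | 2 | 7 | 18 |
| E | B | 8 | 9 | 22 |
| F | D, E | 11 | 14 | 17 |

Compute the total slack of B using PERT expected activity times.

5 days

te_A = (2 + 4·3 + 4)/6 = 18/6 = 3
te_B = (1 + 4·2 + 3)/6 = 12/6 = 2
te_C = (9 + 4·10 + 11)/6 = 60/6 = 10
te_D = (2 + 4·7 + 18)/6 = 48/6 = 8
te_E = (8 + 4·9 + 22)/6 = 66/6 = 11
te_F = (11 + 4·14 + 17)/6 = 84/6 = 14

Forward pass:
ES_A = 0; EF_A = 3
ES_B = 0; EF_B = 2
ES_C = 0; EF_C = 10
ES_D = max(EF_A=3, EF_C=10) = 10; EF_D = 10+8 = 18
ES_E = 2; EF_E = 2+11 = 13
ES_F = max(EF_D=18, EF_E=13) = 18; EF_F = 18+14 = 32
Expected project duration μ = 32 days. Critical path: C → D → F.

Backward pass:
LF_F = 32; LS_F = 32−14 = 18
LF_E = LS_F = 18; LS_E = 18−11 = 7
LF_D = LS_F = 18; LS_D = 18−8 = 10
LF_C = LS_D = 10; LS_C = 10−10 = 0
LF_B = LS_E = 7; LS_B = 7−2 = 5
LF_A = LS_D = 10; LS_A = 10−3 = 7
Slack_B = LS_B − ES_B = 5 − 0 = 5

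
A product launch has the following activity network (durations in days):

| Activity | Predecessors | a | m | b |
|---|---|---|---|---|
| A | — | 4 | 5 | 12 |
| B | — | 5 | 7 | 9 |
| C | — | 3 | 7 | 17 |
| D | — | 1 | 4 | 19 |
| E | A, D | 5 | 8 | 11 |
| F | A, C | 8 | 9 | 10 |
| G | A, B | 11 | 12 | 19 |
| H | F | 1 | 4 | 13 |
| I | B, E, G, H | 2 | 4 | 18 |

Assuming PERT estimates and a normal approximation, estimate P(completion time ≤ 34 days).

te_A = (4 + 4·5 + 12)/6 = 36/6 = 6; σ²_A = ((12−4)/6)² = 1.778
te_B = (5 + 4·7 + 9)/6 = 42/6 = 7; σ²_B = ((9−5)/6)² = 0.444
te_C = (3 + 4·7 + 17)/6 = 48/6 = 8; σ²_C = ((17−3)/6)² = 5.444
te_D = (1 + 4·4 + 19)/6 = 36/6 = 6; σ²_D = ((19−1)/6)² = 9.000
te_E = (5 + 4·8 + 11)/6 = 48/6 = 8; σ²_E = ((11−5)/6)² = 1.000
te_F = (8 + 4·9 + 10)/6 = 54/6 = 9; σ²_F = ((10−8)/6)² = 0.111
te_G = (11 + 4·12 + 19)/6 = 78/6 = 13; σ²_G = ((19−11)/6)² = 1.778
te_H = (1 + 4·4 + 13)/6 = 30/6 = 5; σ²_H = ((13−1)/6)² = 4.000
te_I = (2 + 4·4 + 18)/6 = 36/6 = 6; σ²_I = ((18−2)/6)² = 7.111

Forward pass:
ES_A = 0; EF_A = 6
ES_B = 0; EF_B = 7
ES_C = 0; EF_C = 8
ES_D = 0; EF_D = 6
ES_E = max(EF_A=6, EF_D=6) = 6; EF_E = 6+8 = 14
ES_F = max(EF_A=6, EF_C=8) = 8; EF_F = 8+9 = 17
ES_G = max(EF_A=6, EF_B=7) = 7; EF_G = 7+13 = 20
ES_H = 17; EF_H = 17+5 = 22
ES_I = max(EF_B=7, EF_E=14, EF_G=20, EF_H=22) = 22; EF_I = 22+6 = 28
Expected project duration μ = 28 days. Critical path: C → F → H → I.

Variance along critical path = 5.444 + 0.111 + 4.000 + 7.111 = 16.667; σ = √16.667 = 4.082 days.
Z = (34 − 28) / 4.082 = 1.470
P(T ≤ 34) = Φ(1.470) ≈ 0.929

0.929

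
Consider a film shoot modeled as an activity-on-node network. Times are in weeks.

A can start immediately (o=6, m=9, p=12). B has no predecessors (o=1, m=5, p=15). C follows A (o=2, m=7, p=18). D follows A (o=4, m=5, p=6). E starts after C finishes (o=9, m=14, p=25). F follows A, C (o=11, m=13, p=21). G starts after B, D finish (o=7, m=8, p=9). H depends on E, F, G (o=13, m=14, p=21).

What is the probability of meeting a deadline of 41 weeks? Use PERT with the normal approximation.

te_A = (6 + 4·9 + 12)/6 = 54/6 = 9; σ²_A = ((12−6)/6)² = 1.000
te_B = (1 + 4·5 + 15)/6 = 36/6 = 6; σ²_B = ((15−1)/6)² = 5.444
te_C = (2 + 4·7 + 18)/6 = 48/6 = 8; σ²_C = ((18−2)/6)² = 7.111
te_D = (4 + 4·5 + 6)/6 = 30/6 = 5; σ²_D = ((6−4)/6)² = 0.111
te_E = (9 + 4·14 + 25)/6 = 90/6 = 15; σ²_E = ((25−9)/6)² = 7.111
te_F = (11 + 4·13 + 21)/6 = 84/6 = 14; σ²_F = ((21−11)/6)² = 2.778
te_G = (7 + 4·8 + 9)/6 = 48/6 = 8; σ²_G = ((9−7)/6)² = 0.111
te_H = (13 + 4·14 + 21)/6 = 90/6 = 15; σ²_H = ((21−13)/6)² = 1.778

Forward pass:
ES_A = 0; EF_A = 9
ES_B = 0; EF_B = 6
ES_C = 9; EF_C = 9+8 = 17
ES_D = 9; EF_D = 9+5 = 14
ES_E = 17; EF_E = 17+15 = 32
ES_F = max(EF_A=9, EF_C=17) = 17; EF_F = 17+14 = 31
ES_G = max(EF_B=6, EF_D=14) = 14; EF_G = 14+8 = 22
ES_H = max(EF_E=32, EF_F=31, EF_G=22) = 32; EF_H = 32+15 = 47
Expected project duration μ = 47 weeks. Critical path: A → C → E → H.

Variance along critical path = 1.000 + 7.111 + 7.111 + 1.778 = 17.000; σ = √17.000 = 4.123 weeks.
Z = (41 − 47) / 4.123 = -1.455
P(T ≤ 41) = Φ(-1.455) ≈ 0.073

0.073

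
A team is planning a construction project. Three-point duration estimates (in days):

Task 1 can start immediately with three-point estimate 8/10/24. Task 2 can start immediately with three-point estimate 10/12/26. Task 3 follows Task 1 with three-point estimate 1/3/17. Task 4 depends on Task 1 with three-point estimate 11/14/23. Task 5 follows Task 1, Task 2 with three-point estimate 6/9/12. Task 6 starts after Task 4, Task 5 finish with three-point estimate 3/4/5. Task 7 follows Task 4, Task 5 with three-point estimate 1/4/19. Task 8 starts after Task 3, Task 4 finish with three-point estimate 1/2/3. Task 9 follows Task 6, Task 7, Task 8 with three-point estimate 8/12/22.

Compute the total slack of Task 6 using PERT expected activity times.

te_Task 1 = (8 + 4·10 + 24)/6 = 72/6 = 12
te_Task 2 = (10 + 4·12 + 26)/6 = 84/6 = 14
te_Task 3 = (1 + 4·3 + 17)/6 = 30/6 = 5
te_Task 4 = (11 + 4·14 + 23)/6 = 90/6 = 15
te_Task 5 = (6 + 4·9 + 12)/6 = 54/6 = 9
te_Task 6 = (3 + 4·4 + 5)/6 = 24/6 = 4
te_Task 7 = (1 + 4·4 + 19)/6 = 36/6 = 6
te_Task 8 = (1 + 4·2 + 3)/6 = 12/6 = 2
te_Task 9 = (8 + 4·12 + 22)/6 = 78/6 = 13

Forward pass:
ES_Task 1 = 0; EF_Task 1 = 12
ES_Task 2 = 0; EF_Task 2 = 14
ES_Task 3 = 12; EF_Task 3 = 12+5 = 17
ES_Task 4 = 12; EF_Task 4 = 12+15 = 27
ES_Task 5 = max(EF_Task 1=12, EF_Task 2=14) = 14; EF_Task 5 = 14+9 = 23
ES_Task 6 = max(EF_Task 4=27, EF_Task 5=23) = 27; EF_Task 6 = 27+4 = 31
ES_Task 7 = max(EF_Task 4=27, EF_Task 5=23) = 27; EF_Task 7 = 27+6 = 33
ES_Task 8 = max(EF_Task 3=17, EF_Task 4=27) = 27; EF_Task 8 = 27+2 = 29
ES_Task 9 = max(EF_Task 6=31, EF_Task 7=33, EF_Task 8=29) = 33; EF_Task 9 = 33+13 = 46
Expected project duration μ = 46 days. Critical path: Task 1 → Task 4 → Task 7 → Task 9.

Backward pass:
LF_Task 9 = 46; LS_Task 9 = 46−13 = 33
LF_Task 8 = LS_Task 9 = 33; LS_Task 8 = 33−2 = 31
LF_Task 7 = LS_Task 9 = 33; LS_Task 7 = 33−6 = 27
LF_Task 6 = LS_Task 9 = 33; LS_Task 6 = 33−4 = 29
LF_Task 5 = min(LS_Task 6=29, LS_Task 7=27) = 27; LS_Task 5 = 27−9 = 18
LF_Task 4 = min(LS_Task 6=29, LS_Task 7=27, LS_Task 8=31) = 27; LS_Task 4 = 27−15 = 12
LF_Task 3 = LS_Task 8 = 31; LS_Task 3 = 31−5 = 26
LF_Task 2 = LS_Task 5 = 18; LS_Task 2 = 18−14 = 4
LF_Task 1 = min(LS_Task 3=26, LS_Task 4=12, LS_Task 5=18) = 12; LS_Task 1 = 12−12 = 0
Slack_Task 6 = LS_Task 6 − ES_Task 6 = 29 − 27 = 2

2 days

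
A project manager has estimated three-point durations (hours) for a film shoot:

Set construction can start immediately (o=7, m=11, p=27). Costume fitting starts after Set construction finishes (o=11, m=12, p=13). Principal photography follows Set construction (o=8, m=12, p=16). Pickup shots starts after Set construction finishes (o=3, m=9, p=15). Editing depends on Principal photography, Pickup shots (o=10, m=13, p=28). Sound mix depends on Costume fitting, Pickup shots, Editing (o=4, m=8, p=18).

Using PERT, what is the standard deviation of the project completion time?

5.23 hours

te_Set construction = (7 + 4·11 + 27)/6 = 78/6 = 13; σ²_Set construction = ((27−7)/6)² = 11.111
te_Costume fitting = (11 + 4·12 + 13)/6 = 72/6 = 12; σ²_Costume fitting = ((13−11)/6)² = 0.111
te_Principal photography = (8 + 4·12 + 16)/6 = 72/6 = 12; σ²_Principal photography = ((16−8)/6)² = 1.778
te_Pickup shots = (3 + 4·9 + 15)/6 = 54/6 = 9; σ²_Pickup shots = ((15−3)/6)² = 4.000
te_Editing = (10 + 4·13 + 28)/6 = 90/6 = 15; σ²_Editing = ((28−10)/6)² = 9.000
te_Sound mix = (4 + 4·8 + 18)/6 = 54/6 = 9; σ²_Sound mix = ((18−4)/6)² = 5.444

Forward pass:
ES_Set construction = 0; EF_Set construction = 13
ES_Costume fitting = 13; EF_Costume fitting = 13+12 = 25
ES_Principal photography = 13; EF_Principal photography = 13+12 = 25
ES_Pickup shots = 13; EF_Pickup shots = 13+9 = 22
ES_Editing = max(EF_Principal photography=25, EF_Pickup shots=22) = 25; EF_Editing = 25+15 = 40
ES_Sound mix = max(EF_Costume fitting=25, EF_Pickup shots=22, EF_Editing=40) = 40; EF_Sound mix = 40+9 = 49
Expected project duration μ = 49 hours. Critical path: Set construction → Principal photography → Editing → Sound mix.

Variance along critical path = 11.111 + 1.778 + 9.000 + 5.444 = 27.333
σ = √27.333 = 5.228 hours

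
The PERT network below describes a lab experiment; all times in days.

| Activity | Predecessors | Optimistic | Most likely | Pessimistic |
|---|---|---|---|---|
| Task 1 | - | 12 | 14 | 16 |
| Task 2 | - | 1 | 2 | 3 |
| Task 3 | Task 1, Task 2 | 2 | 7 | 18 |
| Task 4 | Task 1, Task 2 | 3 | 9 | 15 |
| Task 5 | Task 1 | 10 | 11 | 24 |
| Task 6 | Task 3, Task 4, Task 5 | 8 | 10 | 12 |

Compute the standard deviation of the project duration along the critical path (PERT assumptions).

te_Task 1 = (12 + 4·14 + 16)/6 = 84/6 = 14; σ²_Task 1 = ((16−12)/6)² = 0.444
te_Task 2 = (1 + 4·2 + 3)/6 = 12/6 = 2; σ²_Task 2 = ((3−1)/6)² = 0.111
te_Task 3 = (2 + 4·7 + 18)/6 = 48/6 = 8; σ²_Task 3 = ((18−2)/6)² = 7.111
te_Task 4 = (3 + 4·9 + 15)/6 = 54/6 = 9; σ²_Task 4 = ((15−3)/6)² = 4.000
te_Task 5 = (10 + 4·11 + 24)/6 = 78/6 = 13; σ²_Task 5 = ((24−10)/6)² = 5.444
te_Task 6 = (8 + 4·10 + 12)/6 = 60/6 = 10; σ²_Task 6 = ((12−8)/6)² = 0.444

Forward pass:
ES_Task 1 = 0; EF_Task 1 = 14
ES_Task 2 = 0; EF_Task 2 = 2
ES_Task 3 = max(EF_Task 1=14, EF_Task 2=2) = 14; EF_Task 3 = 14+8 = 22
ES_Task 4 = max(EF_Task 1=14, EF_Task 2=2) = 14; EF_Task 4 = 14+9 = 23
ES_Task 5 = 14; EF_Task 5 = 14+13 = 27
ES_Task 6 = max(EF_Task 3=22, EF_Task 4=23, EF_Task 5=27) = 27; EF_Task 6 = 27+10 = 37
Expected project duration μ = 37 days. Critical path: Task 1 → Task 5 → Task 6.

Variance along critical path = 0.444 + 5.444 + 0.444 = 6.333
σ = √6.333 = 2.517 days

2.52 days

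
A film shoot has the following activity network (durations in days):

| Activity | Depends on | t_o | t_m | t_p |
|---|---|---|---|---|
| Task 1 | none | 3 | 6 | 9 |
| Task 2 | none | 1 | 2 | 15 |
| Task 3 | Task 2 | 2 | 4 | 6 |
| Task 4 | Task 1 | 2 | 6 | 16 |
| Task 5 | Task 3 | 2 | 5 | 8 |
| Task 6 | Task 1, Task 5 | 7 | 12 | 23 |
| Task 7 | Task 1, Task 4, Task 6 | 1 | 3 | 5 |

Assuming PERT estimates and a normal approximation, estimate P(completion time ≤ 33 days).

te_Task 1 = (3 + 4·6 + 9)/6 = 36/6 = 6; σ²_Task 1 = ((9−3)/6)² = 1.000
te_Task 2 = (1 + 4·2 + 15)/6 = 24/6 = 4; σ²_Task 2 = ((15−1)/6)² = 5.444
te_Task 3 = (2 + 4·4 + 6)/6 = 24/6 = 4; σ²_Task 3 = ((6−2)/6)² = 0.444
te_Task 4 = (2 + 4·6 + 16)/6 = 42/6 = 7; σ²_Task 4 = ((16−2)/6)² = 5.444
te_Task 5 = (2 + 4·5 + 8)/6 = 30/6 = 5; σ²_Task 5 = ((8−2)/6)² = 1.000
te_Task 6 = (7 + 4·12 + 23)/6 = 78/6 = 13; σ²_Task 6 = ((23−7)/6)² = 7.111
te_Task 7 = (1 + 4·3 + 5)/6 = 18/6 = 3; σ²_Task 7 = ((5−1)/6)² = 0.444

Forward pass:
ES_Task 1 = 0; EF_Task 1 = 6
ES_Task 2 = 0; EF_Task 2 = 4
ES_Task 3 = 4; EF_Task 3 = 4+4 = 8
ES_Task 4 = 6; EF_Task 4 = 6+7 = 13
ES_Task 5 = 8; EF_Task 5 = 8+5 = 13
ES_Task 6 = max(EF_Task 1=6, EF_Task 5=13) = 13; EF_Task 6 = 13+13 = 26
ES_Task 7 = max(EF_Task 1=6, EF_Task 4=13, EF_Task 6=26) = 26; EF_Task 7 = 26+3 = 29
Expected project duration μ = 29 days. Critical path: Task 2 → Task 3 → Task 5 → Task 6 → Task 7.

Variance along critical path = 5.444 + 0.444 + 1.000 + 7.111 + 0.444 = 14.444; σ = √14.444 = 3.801 days.
Z = (33 − 29) / 3.801 = 1.052
P(T ≤ 33) = Φ(1.052) ≈ 0.854

0.854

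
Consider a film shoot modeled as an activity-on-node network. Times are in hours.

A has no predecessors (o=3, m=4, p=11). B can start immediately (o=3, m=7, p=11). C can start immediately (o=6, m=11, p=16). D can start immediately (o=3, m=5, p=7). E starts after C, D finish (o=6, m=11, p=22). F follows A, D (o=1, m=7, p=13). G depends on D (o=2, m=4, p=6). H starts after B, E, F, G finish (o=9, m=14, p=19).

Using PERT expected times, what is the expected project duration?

37 hours

te_A = (3 + 4·4 + 11)/6 = 30/6 = 5
te_B = (3 + 4·7 + 11)/6 = 42/6 = 7
te_C = (6 + 4·11 + 16)/6 = 66/6 = 11
te_D = (3 + 4·5 + 7)/6 = 30/6 = 5
te_E = (6 + 4·11 + 22)/6 = 72/6 = 12
te_F = (1 + 4·7 + 13)/6 = 42/6 = 7
te_G = (2 + 4·4 + 6)/6 = 24/6 = 4
te_H = (9 + 4·14 + 19)/6 = 84/6 = 14

Forward pass:
ES_A = 0; EF_A = 5
ES_B = 0; EF_B = 7
ES_C = 0; EF_C = 11
ES_D = 0; EF_D = 5
ES_E = max(EF_C=11, EF_D=5) = 11; EF_E = 11+12 = 23
ES_F = max(EF_A=5, EF_D=5) = 5; EF_F = 5+7 = 12
ES_G = 5; EF_G = 5+4 = 9
ES_H = max(EF_B=7, EF_E=23, EF_F=12, EF_G=9) = 23; EF_H = 23+14 = 37
Expected project duration μ = 37 hours. Critical path: C → E → H.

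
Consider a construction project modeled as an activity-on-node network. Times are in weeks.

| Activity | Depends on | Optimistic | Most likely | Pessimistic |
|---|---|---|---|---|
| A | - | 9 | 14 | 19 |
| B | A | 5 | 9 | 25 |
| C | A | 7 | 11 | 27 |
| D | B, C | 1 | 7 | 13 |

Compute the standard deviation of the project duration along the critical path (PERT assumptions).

te_A = (9 + 4·14 + 19)/6 = 84/6 = 14; σ²_A = ((19−9)/6)² = 2.778
te_B = (5 + 4·9 + 25)/6 = 66/6 = 11; σ²_B = ((25−5)/6)² = 11.111
te_C = (7 + 4·11 + 27)/6 = 78/6 = 13; σ²_C = ((27−7)/6)² = 11.111
te_D = (1 + 4·7 + 13)/6 = 42/6 = 7; σ²_D = ((13−1)/6)² = 4.000

Forward pass:
ES_A = 0; EF_A = 14
ES_B = 14; EF_B = 14+11 = 25
ES_C = 14; EF_C = 14+13 = 27
ES_D = max(EF_B=25, EF_C=27) = 27; EF_D = 27+7 = 34
Expected project duration μ = 34 weeks. Critical path: A → C → D.

Variance along critical path = 2.778 + 11.111 + 4.000 = 17.889
σ = √17.889 = 4.230 weeks

4.23 weeks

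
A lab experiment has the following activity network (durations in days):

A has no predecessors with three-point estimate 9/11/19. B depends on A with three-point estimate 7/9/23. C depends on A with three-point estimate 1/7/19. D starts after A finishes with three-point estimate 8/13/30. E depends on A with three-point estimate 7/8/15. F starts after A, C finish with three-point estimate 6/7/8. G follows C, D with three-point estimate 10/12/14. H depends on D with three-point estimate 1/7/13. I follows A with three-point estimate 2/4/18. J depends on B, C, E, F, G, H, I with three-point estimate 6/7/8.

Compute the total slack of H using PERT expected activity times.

te_A = (9 + 4·11 + 19)/6 = 72/6 = 12
te_B = (7 + 4·9 + 23)/6 = 66/6 = 11
te_C = (1 + 4·7 + 19)/6 = 48/6 = 8
te_D = (8 + 4·13 + 30)/6 = 90/6 = 15
te_E = (7 + 4·8 + 15)/6 = 54/6 = 9
te_F = (6 + 4·7 + 8)/6 = 42/6 = 7
te_G = (10 + 4·12 + 14)/6 = 72/6 = 12
te_H = (1 + 4·7 + 13)/6 = 42/6 = 7
te_I = (2 + 4·4 + 18)/6 = 36/6 = 6
te_J = (6 + 4·7 + 8)/6 = 42/6 = 7

Forward pass:
ES_A = 0; EF_A = 12
ES_B = 12; EF_B = 12+11 = 23
ES_C = 12; EF_C = 12+8 = 20
ES_D = 12; EF_D = 12+15 = 27
ES_E = 12; EF_E = 12+9 = 21
ES_F = max(EF_A=12, EF_C=20) = 20; EF_F = 20+7 = 27
ES_G = max(EF_C=20, EF_D=27) = 27; EF_G = 27+12 = 39
ES_H = 27; EF_H = 27+7 = 34
ES_I = 12; EF_I = 12+6 = 18
ES_J = max(EF_B=23, EF_C=20, EF_E=21, EF_F=27, EF_G=39, EF_H=34, EF_I=18) = 39; EF_J = 39+7 = 46
Expected project duration μ = 46 days. Critical path: A → D → G → J.

Backward pass:
LF_J = 46; LS_J = 46−7 = 39
LF_I = LS_J = 39; LS_I = 39−6 = 33
LF_H = LS_J = 39; LS_H = 39−7 = 32
LF_G = LS_J = 39; LS_G = 39−12 = 27
LF_F = LS_J = 39; LS_F = 39−7 = 32
LF_E = LS_J = 39; LS_E = 39−9 = 30
LF_D = min(LS_G=27, LS_H=32) = 27; LS_D = 27−15 = 12
LF_C = min(LS_F=32, LS_G=27, LS_J=39) = 27; LS_C = 27−8 = 19
LF_B = LS_J = 39; LS_B = 39−11 = 28
LF_A = min(LS_B=28, LS_C=19, LS_D=12, LS_E=30, LS_F=32, LS_I=33) = 12; LS_A = 12−12 = 0
Slack_H = LS_H − ES_H = 32 − 27 = 5

5 days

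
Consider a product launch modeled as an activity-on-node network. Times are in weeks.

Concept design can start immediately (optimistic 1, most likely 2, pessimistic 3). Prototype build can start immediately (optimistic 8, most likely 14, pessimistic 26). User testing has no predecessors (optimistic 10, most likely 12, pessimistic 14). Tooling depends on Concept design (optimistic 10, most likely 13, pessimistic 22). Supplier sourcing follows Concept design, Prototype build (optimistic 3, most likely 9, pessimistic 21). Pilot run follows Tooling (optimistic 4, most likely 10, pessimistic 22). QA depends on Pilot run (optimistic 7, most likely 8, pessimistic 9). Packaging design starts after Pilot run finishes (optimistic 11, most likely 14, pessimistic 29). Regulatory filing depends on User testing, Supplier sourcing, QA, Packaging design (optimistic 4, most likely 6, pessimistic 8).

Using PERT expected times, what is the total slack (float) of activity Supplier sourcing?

18 weeks

te_Concept design = (1 + 4·2 + 3)/6 = 12/6 = 2
te_Prototype build = (8 + 4·14 + 26)/6 = 90/6 = 15
te_User testing = (10 + 4·12 + 14)/6 = 72/6 = 12
te_Tooling = (10 + 4·13 + 22)/6 = 84/6 = 14
te_Supplier sourcing = (3 + 4·9 + 21)/6 = 60/6 = 10
te_Pilot run = (4 + 4·10 + 22)/6 = 66/6 = 11
te_QA = (7 + 4·8 + 9)/6 = 48/6 = 8
te_Packaging design = (11 + 4·14 + 29)/6 = 96/6 = 16
te_Regulatory filing = (4 + 4·6 + 8)/6 = 36/6 = 6

Forward pass:
ES_Concept design = 0; EF_Concept design = 2
ES_Prototype build = 0; EF_Prototype build = 15
ES_User testing = 0; EF_User testing = 12
ES_Tooling = 2; EF_Tooling = 2+14 = 16
ES_Supplier sourcing = max(EF_Concept design=2, EF_Prototype build=15) = 15; EF_Supplier sourcing = 15+10 = 25
ES_Pilot run = 16; EF_Pilot run = 16+11 = 27
ES_QA = 27; EF_QA = 27+8 = 35
ES_Packaging design = 27; EF_Packaging design = 27+16 = 43
ES_Regulatory filing = max(EF_User testing=12, EF_Supplier sourcing=25, EF_QA=35, EF_Packaging design=43) = 43; EF_Regulatory filing = 43+6 = 49
Expected project duration μ = 49 weeks. Critical path: Concept design → Tooling → Pilot run → Packaging design → Regulatory filing.

Backward pass:
LF_Regulatory filing = 49; LS_Regulatory filing = 49−6 = 43
LF_Packaging design = LS_Regulatory filing = 43; LS_Packaging design = 43−16 = 27
LF_QA = LS_Regulatory filing = 43; LS_QA = 43−8 = 35
LF_Pilot run = min(LS_QA=35, LS_Packaging design=27) = 27; LS_Pilot run = 27−11 = 16
LF_Supplier sourcing = LS_Regulatory filing = 43; LS_Supplier sourcing = 43−10 = 33
LF_Tooling = LS_Pilot run = 16; LS_Tooling = 16−14 = 2
LF_User testing = LS_Regulatory filing = 43; LS_User testing = 43−12 = 31
LF_Prototype build = LS_Supplier sourcing = 33; LS_Prototype build = 33−15 = 18
LF_Concept design = min(LS_Tooling=2, LS_Supplier sourcing=33) = 2; LS_Concept design = 2−2 = 0
Slack_Supplier sourcing = LS_Supplier sourcing − ES_Supplier sourcing = 33 − 15 = 18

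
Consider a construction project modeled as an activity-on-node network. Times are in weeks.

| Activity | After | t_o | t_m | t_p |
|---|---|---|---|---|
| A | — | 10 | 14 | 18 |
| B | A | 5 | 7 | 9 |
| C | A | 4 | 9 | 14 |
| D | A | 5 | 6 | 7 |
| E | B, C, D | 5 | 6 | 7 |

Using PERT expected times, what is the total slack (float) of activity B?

te_A = (10 + 4·14 + 18)/6 = 84/6 = 14
te_B = (5 + 4·7 + 9)/6 = 42/6 = 7
te_C = (4 + 4·9 + 14)/6 = 54/6 = 9
te_D = (5 + 4·6 + 7)/6 = 36/6 = 6
te_E = (5 + 4·6 + 7)/6 = 36/6 = 6

Forward pass:
ES_A = 0; EF_A = 14
ES_B = 14; EF_B = 14+7 = 21
ES_C = 14; EF_C = 14+9 = 23
ES_D = 14; EF_D = 14+6 = 20
ES_E = max(EF_B=21, EF_C=23, EF_D=20) = 23; EF_E = 23+6 = 29
Expected project duration μ = 29 weeks. Critical path: A → C → E.

Backward pass:
LF_E = 29; LS_E = 29−6 = 23
LF_D = LS_E = 23; LS_D = 23−6 = 17
LF_C = LS_E = 23; LS_C = 23−9 = 14
LF_B = LS_E = 23; LS_B = 23−7 = 16
LF_A = min(LS_B=16, LS_C=14, LS_D=17) = 14; LS_A = 14−14 = 0
Slack_B = LS_B − ES_B = 16 − 14 = 2

2 weeks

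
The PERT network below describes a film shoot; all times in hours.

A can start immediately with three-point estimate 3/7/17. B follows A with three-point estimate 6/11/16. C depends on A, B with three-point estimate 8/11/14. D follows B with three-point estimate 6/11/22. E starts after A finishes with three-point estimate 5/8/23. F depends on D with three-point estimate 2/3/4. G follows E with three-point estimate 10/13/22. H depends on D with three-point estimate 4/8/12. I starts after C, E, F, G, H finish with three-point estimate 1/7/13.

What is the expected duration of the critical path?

46 hours

te_A = (3 + 4·7 + 17)/6 = 48/6 = 8
te_B = (6 + 4·11 + 16)/6 = 66/6 = 11
te_C = (8 + 4·11 + 14)/6 = 66/6 = 11
te_D = (6 + 4·11 + 22)/6 = 72/6 = 12
te_E = (5 + 4·8 + 23)/6 = 60/6 = 10
te_F = (2 + 4·3 + 4)/6 = 18/6 = 3
te_G = (10 + 4·13 + 22)/6 = 84/6 = 14
te_H = (4 + 4·8 + 12)/6 = 48/6 = 8
te_I = (1 + 4·7 + 13)/6 = 42/6 = 7

Forward pass:
ES_A = 0; EF_A = 8
ES_B = 8; EF_B = 8+11 = 19
ES_C = max(EF_A=8, EF_B=19) = 19; EF_C = 19+11 = 30
ES_D = 19; EF_D = 19+12 = 31
ES_E = 8; EF_E = 8+10 = 18
ES_F = 31; EF_F = 31+3 = 34
ES_G = 18; EF_G = 18+14 = 32
ES_H = 31; EF_H = 31+8 = 39
ES_I = max(EF_C=30, EF_E=18, EF_F=34, EF_G=32, EF_H=39) = 39; EF_I = 39+7 = 46
Expected project duration μ = 46 hours. Critical path: A → B → D → H → I.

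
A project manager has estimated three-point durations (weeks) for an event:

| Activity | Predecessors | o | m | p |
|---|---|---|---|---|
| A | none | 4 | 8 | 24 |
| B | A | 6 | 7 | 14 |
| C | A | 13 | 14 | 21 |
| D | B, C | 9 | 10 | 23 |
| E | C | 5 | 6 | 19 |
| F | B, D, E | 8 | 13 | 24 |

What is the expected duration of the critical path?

51 weeks

te_A = (4 + 4·8 + 24)/6 = 60/6 = 10
te_B = (6 + 4·7 + 14)/6 = 48/6 = 8
te_C = (13 + 4·14 + 21)/6 = 90/6 = 15
te_D = (9 + 4·10 + 23)/6 = 72/6 = 12
te_E = (5 + 4·6 + 19)/6 = 48/6 = 8
te_F = (8 + 4·13 + 24)/6 = 84/6 = 14

Forward pass:
ES_A = 0; EF_A = 10
ES_B = 10; EF_B = 10+8 = 18
ES_C = 10; EF_C = 10+15 = 25
ES_D = max(EF_B=18, EF_C=25) = 25; EF_D = 25+12 = 37
ES_E = 25; EF_E = 25+8 = 33
ES_F = max(EF_B=18, EF_D=37, EF_E=33) = 37; EF_F = 37+14 = 51
Expected project duration μ = 51 weeks. Critical path: A → C → D → F.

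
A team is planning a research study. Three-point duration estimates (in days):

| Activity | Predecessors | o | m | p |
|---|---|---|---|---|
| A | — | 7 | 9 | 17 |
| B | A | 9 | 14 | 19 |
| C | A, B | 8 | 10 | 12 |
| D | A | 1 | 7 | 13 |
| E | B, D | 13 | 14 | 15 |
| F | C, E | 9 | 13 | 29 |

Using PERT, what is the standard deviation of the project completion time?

4.10 days

te_A = (7 + 4·9 + 17)/6 = 60/6 = 10; σ²_A = ((17−7)/6)² = 2.778
te_B = (9 + 4·14 + 19)/6 = 84/6 = 14; σ²_B = ((19−9)/6)² = 2.778
te_C = (8 + 4·10 + 12)/6 = 60/6 = 10; σ²_C = ((12−8)/6)² = 0.444
te_D = (1 + 4·7 + 13)/6 = 42/6 = 7; σ²_D = ((13−1)/6)² = 4.000
te_E = (13 + 4·14 + 15)/6 = 84/6 = 14; σ²_E = ((15−13)/6)² = 0.111
te_F = (9 + 4·13 + 29)/6 = 90/6 = 15; σ²_F = ((29−9)/6)² = 11.111

Forward pass:
ES_A = 0; EF_A = 10
ES_B = 10; EF_B = 10+14 = 24
ES_C = max(EF_A=10, EF_B=24) = 24; EF_C = 24+10 = 34
ES_D = 10; EF_D = 10+7 = 17
ES_E = max(EF_B=24, EF_D=17) = 24; EF_E = 24+14 = 38
ES_F = max(EF_C=34, EF_E=38) = 38; EF_F = 38+15 = 53
Expected project duration μ = 53 days. Critical path: A → B → E → F.

Variance along critical path = 2.778 + 2.778 + 0.111 + 11.111 = 16.778
σ = √16.778 = 4.096 days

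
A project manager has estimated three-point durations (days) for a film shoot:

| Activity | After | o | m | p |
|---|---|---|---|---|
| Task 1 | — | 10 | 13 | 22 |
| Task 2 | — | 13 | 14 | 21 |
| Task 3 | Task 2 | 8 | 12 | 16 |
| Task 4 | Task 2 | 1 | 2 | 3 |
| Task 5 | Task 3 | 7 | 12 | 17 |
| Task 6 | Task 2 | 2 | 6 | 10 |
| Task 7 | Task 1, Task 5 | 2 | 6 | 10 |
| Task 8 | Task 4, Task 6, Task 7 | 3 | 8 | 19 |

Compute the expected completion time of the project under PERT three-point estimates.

54 days

te_Task 1 = (10 + 4·13 + 22)/6 = 84/6 = 14
te_Task 2 = (13 + 4·14 + 21)/6 = 90/6 = 15
te_Task 3 = (8 + 4·12 + 16)/6 = 72/6 = 12
te_Task 4 = (1 + 4·2 + 3)/6 = 12/6 = 2
te_Task 5 = (7 + 4·12 + 17)/6 = 72/6 = 12
te_Task 6 = (2 + 4·6 + 10)/6 = 36/6 = 6
te_Task 7 = (2 + 4·6 + 10)/6 = 36/6 = 6
te_Task 8 = (3 + 4·8 + 19)/6 = 54/6 = 9

Forward pass:
ES_Task 1 = 0; EF_Task 1 = 14
ES_Task 2 = 0; EF_Task 2 = 15
ES_Task 3 = 15; EF_Task 3 = 15+12 = 27
ES_Task 4 = 15; EF_Task 4 = 15+2 = 17
ES_Task 5 = 27; EF_Task 5 = 27+12 = 39
ES_Task 6 = 15; EF_Task 6 = 15+6 = 21
ES_Task 7 = max(EF_Task 1=14, EF_Task 5=39) = 39; EF_Task 7 = 39+6 = 45
ES_Task 8 = max(EF_Task 4=17, EF_Task 6=21, EF_Task 7=45) = 45; EF_Task 8 = 45+9 = 54
Expected project duration μ = 54 days. Critical path: Task 2 → Task 3 → Task 5 → Task 7 → Task 8.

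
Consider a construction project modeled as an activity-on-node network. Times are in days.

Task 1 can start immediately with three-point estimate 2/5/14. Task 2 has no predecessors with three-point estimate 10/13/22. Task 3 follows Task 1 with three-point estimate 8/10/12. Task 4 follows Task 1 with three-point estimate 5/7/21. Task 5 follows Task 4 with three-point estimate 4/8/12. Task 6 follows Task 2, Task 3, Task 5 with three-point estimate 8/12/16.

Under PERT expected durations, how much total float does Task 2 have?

9 days

te_Task 1 = (2 + 4·5 + 14)/6 = 36/6 = 6
te_Task 2 = (10 + 4·13 + 22)/6 = 84/6 = 14
te_Task 3 = (8 + 4·10 + 12)/6 = 60/6 = 10
te_Task 4 = (5 + 4·7 + 21)/6 = 54/6 = 9
te_Task 5 = (4 + 4·8 + 12)/6 = 48/6 = 8
te_Task 6 = (8 + 4·12 + 16)/6 = 72/6 = 12

Forward pass:
ES_Task 1 = 0; EF_Task 1 = 6
ES_Task 2 = 0; EF_Task 2 = 14
ES_Task 3 = 6; EF_Task 3 = 6+10 = 16
ES_Task 4 = 6; EF_Task 4 = 6+9 = 15
ES_Task 5 = 15; EF_Task 5 = 15+8 = 23
ES_Task 6 = max(EF_Task 2=14, EF_Task 3=16, EF_Task 5=23) = 23; EF_Task 6 = 23+12 = 35
Expected project duration μ = 35 days. Critical path: Task 1 → Task 4 → Task 5 → Task 6.

Backward pass:
LF_Task 6 = 35; LS_Task 6 = 35−12 = 23
LF_Task 5 = LS_Task 6 = 23; LS_Task 5 = 23−8 = 15
LF_Task 4 = LS_Task 5 = 15; LS_Task 4 = 15−9 = 6
LF_Task 3 = LS_Task 6 = 23; LS_Task 3 = 23−10 = 13
LF_Task 2 = LS_Task 6 = 23; LS_Task 2 = 23−14 = 9
LF_Task 1 = min(LS_Task 3=13, LS_Task 4=6) = 6; LS_Task 1 = 6−6 = 0
Slack_Task 2 = LS_Task 2 − ES_Task 2 = 9 − 0 = 9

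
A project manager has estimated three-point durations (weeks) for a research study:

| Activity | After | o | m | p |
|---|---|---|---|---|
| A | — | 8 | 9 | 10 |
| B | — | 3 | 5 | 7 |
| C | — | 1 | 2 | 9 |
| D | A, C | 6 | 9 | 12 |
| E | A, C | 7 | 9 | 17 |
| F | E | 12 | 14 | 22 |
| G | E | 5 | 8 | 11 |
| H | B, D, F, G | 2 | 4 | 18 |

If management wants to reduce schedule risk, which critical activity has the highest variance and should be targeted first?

te_A = (8 + 4·9 + 10)/6 = 54/6 = 9; σ²_A = ((10−8)/6)² = 0.111
te_B = (3 + 4·5 + 7)/6 = 30/6 = 5; σ²_B = ((7−3)/6)² = 0.444
te_C = (1 + 4·2 + 9)/6 = 18/6 = 3; σ²_C = ((9−1)/6)² = 1.778
te_D = (6 + 4·9 + 12)/6 = 54/6 = 9; σ²_D = ((12−6)/6)² = 1.000
te_E = (7 + 4·9 + 17)/6 = 60/6 = 10; σ²_E = ((17−7)/6)² = 2.778
te_F = (12 + 4·14 + 22)/6 = 90/6 = 15; σ²_F = ((22−12)/6)² = 2.778
te_G = (5 + 4·8 + 11)/6 = 48/6 = 8; σ²_G = ((11−5)/6)² = 1.000
te_H = (2 + 4·4 + 18)/6 = 36/6 = 6; σ²_H = ((18−2)/6)² = 7.111

Forward pass:
ES_A = 0; EF_A = 9
ES_B = 0; EF_B = 5
ES_C = 0; EF_C = 3
ES_D = max(EF_A=9, EF_C=3) = 9; EF_D = 9+9 = 18
ES_E = max(EF_A=9, EF_C=3) = 9; EF_E = 9+10 = 19
ES_F = 19; EF_F = 19+15 = 34
ES_G = 19; EF_G = 19+8 = 27
ES_H = max(EF_B=5, EF_D=18, EF_F=34, EF_G=27) = 34; EF_H = 34+6 = 40
Expected project duration μ = 40 weeks. Critical path: A → E → F → H.

Variances on critical path: σ²_A=0.111, σ²_E=2.778, σ²_F=2.778, σ²_H=7.111.
Largest is σ²_H = 7.111.

H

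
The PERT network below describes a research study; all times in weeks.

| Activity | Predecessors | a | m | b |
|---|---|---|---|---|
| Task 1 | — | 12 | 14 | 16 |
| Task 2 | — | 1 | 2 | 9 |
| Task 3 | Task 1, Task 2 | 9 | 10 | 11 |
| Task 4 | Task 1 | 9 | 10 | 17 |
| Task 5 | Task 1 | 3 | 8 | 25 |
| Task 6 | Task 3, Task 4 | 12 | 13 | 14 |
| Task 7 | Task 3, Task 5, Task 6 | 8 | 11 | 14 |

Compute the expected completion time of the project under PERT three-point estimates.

te_Task 1 = (12 + 4·14 + 16)/6 = 84/6 = 14
te_Task 2 = (1 + 4·2 + 9)/6 = 18/6 = 3
te_Task 3 = (9 + 4·10 + 11)/6 = 60/6 = 10
te_Task 4 = (9 + 4·10 + 17)/6 = 66/6 = 11
te_Task 5 = (3 + 4·8 + 25)/6 = 60/6 = 10
te_Task 6 = (12 + 4·13 + 14)/6 = 78/6 = 13
te_Task 7 = (8 + 4·11 + 14)/6 = 66/6 = 11

Forward pass:
ES_Task 1 = 0; EF_Task 1 = 14
ES_Task 2 = 0; EF_Task 2 = 3
ES_Task 3 = max(EF_Task 1=14, EF_Task 2=3) = 14; EF_Task 3 = 14+10 = 24
ES_Task 4 = 14; EF_Task 4 = 14+11 = 25
ES_Task 5 = 14; EF_Task 5 = 14+10 = 24
ES_Task 6 = max(EF_Task 3=24, EF_Task 4=25) = 25; EF_Task 6 = 25+13 = 38
ES_Task 7 = max(EF_Task 3=24, EF_Task 5=24, EF_Task 6=38) = 38; EF_Task 7 = 38+11 = 49
Expected project duration μ = 49 weeks. Critical path: Task 1 → Task 4 → Task 6 → Task 7.

49 weeks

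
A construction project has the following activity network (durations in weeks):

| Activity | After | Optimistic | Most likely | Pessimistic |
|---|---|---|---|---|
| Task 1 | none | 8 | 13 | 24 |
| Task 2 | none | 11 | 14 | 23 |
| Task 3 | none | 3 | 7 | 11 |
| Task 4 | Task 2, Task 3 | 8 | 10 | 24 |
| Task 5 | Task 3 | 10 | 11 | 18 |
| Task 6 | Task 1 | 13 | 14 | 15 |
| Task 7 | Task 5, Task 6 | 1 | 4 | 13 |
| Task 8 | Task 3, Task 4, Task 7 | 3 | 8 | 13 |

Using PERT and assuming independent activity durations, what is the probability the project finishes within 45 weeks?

te_Task 1 = (8 + 4·13 + 24)/6 = 84/6 = 14; σ²_Task 1 = ((24−8)/6)² = 7.111
te_Task 2 = (11 + 4·14 + 23)/6 = 90/6 = 15; σ²_Task 2 = ((23−11)/6)² = 4.000
te_Task 3 = (3 + 4·7 + 11)/6 = 42/6 = 7; σ²_Task 3 = ((11−3)/6)² = 1.778
te_Task 4 = (8 + 4·10 + 24)/6 = 72/6 = 12; σ²_Task 4 = ((24−8)/6)² = 7.111
te_Task 5 = (10 + 4·11 + 18)/6 = 72/6 = 12; σ²_Task 5 = ((18−10)/6)² = 1.778
te_Task 6 = (13 + 4·14 + 15)/6 = 84/6 = 14; σ²_Task 6 = ((15−13)/6)² = 0.111
te_Task 7 = (1 + 4·4 + 13)/6 = 30/6 = 5; σ²_Task 7 = ((13−1)/6)² = 4.000
te_Task 8 = (3 + 4·8 + 13)/6 = 48/6 = 8; σ²_Task 8 = ((13−3)/6)² = 2.778

Forward pass:
ES_Task 1 = 0; EF_Task 1 = 14
ES_Task 2 = 0; EF_Task 2 = 15
ES_Task 3 = 0; EF_Task 3 = 7
ES_Task 4 = max(EF_Task 2=15, EF_Task 3=7) = 15; EF_Task 4 = 15+12 = 27
ES_Task 5 = 7; EF_Task 5 = 7+12 = 19
ES_Task 6 = 14; EF_Task 6 = 14+14 = 28
ES_Task 7 = max(EF_Task 5=19, EF_Task 6=28) = 28; EF_Task 7 = 28+5 = 33
ES_Task 8 = max(EF_Task 3=7, EF_Task 4=27, EF_Task 7=33) = 33; EF_Task 8 = 33+8 = 41
Expected project duration μ = 41 weeks. Critical path: Task 1 → Task 6 → Task 7 → Task 8.

Variance along critical path = 7.111 + 0.111 + 4.000 + 2.778 = 14.000; σ = √14.000 = 3.742 weeks.
Z = (45 − 41) / 3.742 = 1.069
P(T ≤ 45) = Φ(1.069) ≈ 0.857

0.857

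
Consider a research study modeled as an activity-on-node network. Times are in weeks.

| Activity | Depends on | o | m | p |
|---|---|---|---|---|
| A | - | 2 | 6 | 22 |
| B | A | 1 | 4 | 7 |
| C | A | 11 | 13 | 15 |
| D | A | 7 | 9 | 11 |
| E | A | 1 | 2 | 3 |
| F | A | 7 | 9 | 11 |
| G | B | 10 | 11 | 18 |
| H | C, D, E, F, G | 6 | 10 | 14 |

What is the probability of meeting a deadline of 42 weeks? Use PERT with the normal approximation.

te_A = (2 + 4·6 + 22)/6 = 48/6 = 8; σ²_A = ((22−2)/6)² = 11.111
te_B = (1 + 4·4 + 7)/6 = 24/6 = 4; σ²_B = ((7−1)/6)² = 1.000
te_C = (11 + 4·13 + 15)/6 = 78/6 = 13; σ²_C = ((15−11)/6)² = 0.444
te_D = (7 + 4·9 + 11)/6 = 54/6 = 9; σ²_D = ((11−7)/6)² = 0.444
te_E = (1 + 4·2 + 3)/6 = 12/6 = 2; σ²_E = ((3−1)/6)² = 0.111
te_F = (7 + 4·9 + 11)/6 = 54/6 = 9; σ²_F = ((11−7)/6)² = 0.444
te_G = (10 + 4·11 + 18)/6 = 72/6 = 12; σ²_G = ((18−10)/6)² = 1.778
te_H = (6 + 4·10 + 14)/6 = 60/6 = 10; σ²_H = ((14−6)/6)² = 1.778

Forward pass:
ES_A = 0; EF_A = 8
ES_B = 8; EF_B = 8+4 = 12
ES_C = 8; EF_C = 8+13 = 21
ES_D = 8; EF_D = 8+9 = 17
ES_E = 8; EF_E = 8+2 = 10
ES_F = 8; EF_F = 8+9 = 17
ES_G = 12; EF_G = 12+12 = 24
ES_H = max(EF_C=21, EF_D=17, EF_E=10, EF_F=17, EF_G=24) = 24; EF_H = 24+10 = 34
Expected project duration μ = 34 weeks. Critical path: A → B → G → H.

Variance along critical path = 11.111 + 1.000 + 1.778 + 1.778 = 15.667; σ = √15.667 = 3.958 weeks.
Z = (42 − 34) / 3.958 = 2.021
P(T ≤ 42) = Φ(2.021) ≈ 0.978

0.978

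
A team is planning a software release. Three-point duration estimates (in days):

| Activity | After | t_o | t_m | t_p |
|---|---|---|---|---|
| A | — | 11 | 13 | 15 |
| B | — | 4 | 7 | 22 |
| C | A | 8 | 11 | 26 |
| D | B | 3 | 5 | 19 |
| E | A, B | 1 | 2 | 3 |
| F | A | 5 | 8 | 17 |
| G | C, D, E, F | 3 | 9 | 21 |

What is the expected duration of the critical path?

36 days

te_A = (11 + 4·13 + 15)/6 = 78/6 = 13
te_B = (4 + 4·7 + 22)/6 = 54/6 = 9
te_C = (8 + 4·11 + 26)/6 = 78/6 = 13
te_D = (3 + 4·5 + 19)/6 = 42/6 = 7
te_E = (1 + 4·2 + 3)/6 = 12/6 = 2
te_F = (5 + 4·8 + 17)/6 = 54/6 = 9
te_G = (3 + 4·9 + 21)/6 = 60/6 = 10

Forward pass:
ES_A = 0; EF_A = 13
ES_B = 0; EF_B = 9
ES_C = 13; EF_C = 13+13 = 26
ES_D = 9; EF_D = 9+7 = 16
ES_E = max(EF_A=13, EF_B=9) = 13; EF_E = 13+2 = 15
ES_F = 13; EF_F = 13+9 = 22
ES_G = max(EF_C=26, EF_D=16, EF_E=15, EF_F=22) = 26; EF_G = 26+10 = 36
Expected project duration μ = 36 days. Critical path: A → C → G.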